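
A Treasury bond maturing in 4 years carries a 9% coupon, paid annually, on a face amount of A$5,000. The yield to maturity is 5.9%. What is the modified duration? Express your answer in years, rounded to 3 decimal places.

Periodic yield y = 0.059. First find Macaulay duration:
  t   CF        PV=CF/(1+0.059)^t    t·PV
  1       450.00       424.9292       424.9292
  2       450.00       401.2551       802.5103
  3       450.00       378.9000     1,136.7001
  4     5,450.00     4,333.2392    17,332.9567
  Σ                  5,538.3235    19,697.0962
P = 5,538.3235; Macaulay duration = 19,697.0962 / 5,538.3235 = 3.55651 years.
Modified duration = D_Mac / (1 + y) = 3.55651 / 1.059 = 3.35837 years.

3.358 years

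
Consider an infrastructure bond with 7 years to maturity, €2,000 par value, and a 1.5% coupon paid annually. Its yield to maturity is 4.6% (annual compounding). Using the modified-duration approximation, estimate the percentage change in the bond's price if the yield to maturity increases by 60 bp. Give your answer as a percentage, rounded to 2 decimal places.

-3.82%

Periodic yield y = 0.046. Modified duration first:
  t   CF        PV=CF/(1+0.046)^t    t·PV
  1        30.00        28.6807        28.6807
  2        30.00        27.4194        54.8388
  3        30.00        26.2136        78.6407
  4        30.00        25.0608       100.2431
  5        30.00        23.9587       119.7934
  6        30.00        22.9050       137.4303
  7     2,030.00     1,481.7476    10,372.2335
  Σ                  1,635.9858    10,891.8605
P = 1,635.9858; D_Mac = 6.65767 yrs; D_mod = 6.65767/(1+0.046) = 6.36489 yrs.
ΔP/P ≈ -D_mod · Δy = -6.36489 × (+0.006) = -0.038189 = -3.8189%.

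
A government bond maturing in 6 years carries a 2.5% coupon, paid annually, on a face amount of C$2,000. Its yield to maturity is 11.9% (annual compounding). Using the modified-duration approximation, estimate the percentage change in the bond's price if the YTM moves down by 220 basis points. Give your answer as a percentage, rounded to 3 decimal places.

+10.861%

Periodic yield y = 0.119. Modified duration first:
  t   CF        PV=CF/(1+0.119)^t    t·PV
  1        50.00        44.6828        44.6828
  2        50.00        39.9310        79.8619
  3        50.00        35.6845       107.0535
  4        50.00        31.8896       127.5586
  5        50.00        28.4983       142.4917
  6     2,050.00     1,044.1751     6,265.0507
  Σ                  1,224.8613     6,766.6992
P = 1,224.8613; D_Mac = 5.52446 yrs; D_mod = 5.52446/(1+0.119) = 4.93696 yrs.
ΔP/P ≈ -D_mod · Δy = -4.93696 × (-0.022) = +0.108613 = +10.8613%.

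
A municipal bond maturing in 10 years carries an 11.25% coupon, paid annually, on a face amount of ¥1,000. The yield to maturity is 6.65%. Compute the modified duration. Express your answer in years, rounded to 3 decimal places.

Periodic yield y = 0.0665. First find Macaulay duration:
  t   CF        PV=CF/(1+0.0665)^t    t·PV
  1       112.50       105.4852       105.4852
  2       112.50        98.9079       197.8157
  3       112.50        92.7406       278.2218
  4       112.50        86.9579       347.8316
  5       112.50        81.5358       407.6789
  6       112.50        76.4517       458.7104
  7       112.50        71.6847       501.7929
  8       112.50        67.2149       537.7193
  9       112.50        63.0238       567.2145
  10    1,112.50       584.3747     5,843.7472
  Σ                  1,328.3773     9,246.2177
P = 1,328.3773; Macaulay duration = 9,246.2177 / 1,328.3773 = 6.96054 years.
Modified duration = D_Mac / (1 + y) = 6.96054 / 1.0665 = 6.52652 years.

6.527 years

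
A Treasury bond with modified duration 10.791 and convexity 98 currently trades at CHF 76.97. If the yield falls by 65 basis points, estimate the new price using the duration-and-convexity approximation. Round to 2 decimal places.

CHF 82.53

Duration effect: -D_mod·Δy = -10.791 × (-0.0065) = +0.0701415
Convexity effect: ½·C·(Δy)² = 0.5 × 98 × (-0.0065)² = +0.00207025
ΔP/P ≈ +0.0701415 + 0.00207025 = +0.07221175
New price ≈ 76.97 × (1 + 0.07221175) = 82.5281383975.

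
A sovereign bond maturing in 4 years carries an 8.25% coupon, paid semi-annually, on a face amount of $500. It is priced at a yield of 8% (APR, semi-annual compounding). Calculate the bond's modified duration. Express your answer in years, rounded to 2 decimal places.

3.36 years

Periodic yield y = 0.04. First find Macaulay duration:
  t   CF        PV=CF/(1+0.04)^t    t·PV
  1       20.625        19.8317        19.8317
  2       20.625        19.0690        38.1379
  3       20.625        18.3355        55.0066
  4       20.625        17.6303        70.5213
  5       20.625        16.9522        84.7612
  6       20.625        16.3002        97.8014
  7       20.625        15.6733       109.7131
  8      520.625       380.4156     3,043.3247
  Σ                    504.2080     3,519.0982
P = 504.2080; Macaulay duration = 3,519.0982 / 504.2080 = 6.97946 half-year periods = 3.48973 years.
Modified duration = D_Mac / (1 + y) = 3.48973 / 1.04 = 3.35551 years.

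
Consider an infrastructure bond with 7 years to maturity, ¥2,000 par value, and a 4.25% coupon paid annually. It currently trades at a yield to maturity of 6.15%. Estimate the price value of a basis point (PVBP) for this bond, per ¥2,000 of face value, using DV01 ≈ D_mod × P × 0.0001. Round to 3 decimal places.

¥1.036

Periodic yield y = 0.0615.
  t   CF        PV=CF/(1+0.0615)^t    t·PV
  1        85.00        80.0754        80.0754
  2        85.00        75.4360       150.8721
  3        85.00        71.0655       213.1966
  4        85.00        66.9482       267.7928
  5        85.00        63.0694       315.3472
  6        85.00        59.4154       356.4923
  7     2,085.00     1,372.9859     9,610.9011
  Σ                  1,788.9958    10,994.6775
P = 1,788.9958; D_Mac = 6.14573 yrs; D_mod = 5.78966 yrs.
DV01 ≈ 5.78966 × 1,788.9958 × 0.0001 = 1.035768.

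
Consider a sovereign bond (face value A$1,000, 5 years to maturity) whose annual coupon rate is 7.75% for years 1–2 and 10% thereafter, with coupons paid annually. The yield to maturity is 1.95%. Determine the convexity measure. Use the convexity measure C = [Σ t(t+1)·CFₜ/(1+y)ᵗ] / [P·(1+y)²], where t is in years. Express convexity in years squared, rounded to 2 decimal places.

With y = 0.0195:
  t   CF        PV=CF/(1+0.0195)^t    t·PV        t(t+1)·PV
  1        77.50        76.0177        76.0177         152.0353
  2        77.50        74.5637       149.1273         447.3820
  3       100.00        94.3709       283.1128       1,132.4514
  4       100.00        92.5659       370.2636       1,851.3182
  5     1,100.00       998.7494     4,993.7470      29,962.4822
  Σ                  1,336.2676     5,872.2685      33,545.6691
P = 1,336.2676.
Convexity = Σ t(t+1)·PV / [P·(1+y)²] = 33,545.6691 / (1,336.2676 × 1.039380) = 24.15286.

24.15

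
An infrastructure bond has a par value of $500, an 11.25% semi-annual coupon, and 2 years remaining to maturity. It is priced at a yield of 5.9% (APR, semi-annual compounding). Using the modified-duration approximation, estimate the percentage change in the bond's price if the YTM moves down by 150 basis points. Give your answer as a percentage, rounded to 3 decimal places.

Periodic yield y = 0.0295. Modified duration first:
  t   CF        PV=CF/(1+0.0295)^t    t·PV
  1       28.125        27.3191        27.3191
  2       28.125        26.5363        53.0725
  3       28.125        25.7759        77.3276
  4      528.125       470.1445     1,880.5778
  Σ                    549.7757     2,038.2971
P = 549.7757; D_Mac = 3.70751 half-year periods = 1.85375 yrs; D_mod = 1.85375/(1+0.0295) = 1.80063 yrs.
ΔP/P ≈ -D_mod · Δy = -1.80063 × (-0.015) = +0.027010 = +2.7010%.

+2.701%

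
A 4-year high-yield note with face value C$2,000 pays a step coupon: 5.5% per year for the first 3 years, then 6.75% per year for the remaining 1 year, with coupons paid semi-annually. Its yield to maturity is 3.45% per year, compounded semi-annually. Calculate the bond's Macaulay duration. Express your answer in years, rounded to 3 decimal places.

Periodic yield y = 0.01725. Discount each cash flow and weight by its period:
  t   CF        PV=CF/(1+0.01725)^t    t·PV
  1        55.00        54.0673        54.0673
  2        55.00        53.1505       106.3010
  3        55.00        52.2492       156.7476
  4        55.00        51.3632       205.4527
  5        55.00        50.4922       252.4609
  6        55.00        49.6360       297.8158
  7        67.50        59.8839       419.1871
  8     2,067.50     1,803.1171    14,424.9367
  Σ                  2,173.9593    15,916.9692
Price P = Σ PV = 2,173.9593.
Macaulay duration = Σ(t·PV) / P = 15,916.9692 / 2,173.9593 = 7.32165 half-year periods.
In years: 7.32165 / 2 = 3.66082 years.

3.661 years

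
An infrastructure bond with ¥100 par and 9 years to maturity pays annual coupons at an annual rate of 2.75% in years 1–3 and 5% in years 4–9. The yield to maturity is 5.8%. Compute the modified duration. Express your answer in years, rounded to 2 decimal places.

7.36 years

Periodic yield y = 0.058. First find Macaulay duration:
  t   CF        PV=CF/(1+0.058)^t    t·PV
  1         2.75         2.5992         2.5992
  2         2.75         2.4568         4.9135
  3         2.75         2.3221         6.9662
  4         5.00         3.9905        15.9620
  5         5.00         3.7717        18.8587
  6         5.00         3.5650        21.3898
  7         5.00         3.3695        23.5868
  8         5.00         3.1848        25.4785
  9       105.00        63.2147       568.9326
  Σ                     88.4744       688.6874
P = 88.4744; Macaulay duration = 688.6874 / 88.4744 = 7.78403 years.
Modified duration = D_Mac / (1 + y) = 7.78403 / 1.058 = 7.35731 years.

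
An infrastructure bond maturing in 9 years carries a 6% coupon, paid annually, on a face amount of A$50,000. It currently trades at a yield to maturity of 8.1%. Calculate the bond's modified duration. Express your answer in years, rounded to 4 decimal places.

Periodic yield y = 0.081. First find Macaulay duration:
  t   CF        PV=CF/(1+0.081)^t    t·PV
  1     3,000.00     2,775.2081     2,775.2081
  2     3,000.00     2,567.2601     5,134.5201
  3     3,000.00     2,374.8937     7,124.6811
  4     3,000.00     2,196.9414     8,787.7657
  5     3,000.00     2,032.3232    10,161.6162
  6     3,000.00     1,880.0400    11,280.2400
  7     3,000.00     1,739.1674    12,174.1721
  8     3,000.00     1,608.8505    12,870.8044
  9    53,000.00    26,293.2714   236,639.4425
  Σ                 43,467.9560   306,948.4503
P = 43,467.9560; Macaulay duration = 306,948.4503 / 43,467.9560 = 7.06149 years.
Modified duration = D_Mac / (1 + y) = 7.06149 / 1.081 = 6.53237 years.

6.5324 years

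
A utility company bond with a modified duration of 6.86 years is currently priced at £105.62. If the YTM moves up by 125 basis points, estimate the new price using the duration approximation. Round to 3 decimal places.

Duration approximation: ΔP/P ≈ -D_mod · Δy = -6.86 × (+0.0125) = -0.085750.
New price ≈ 105.62 × (1 - 0.085750) = 96.563085.

£96.563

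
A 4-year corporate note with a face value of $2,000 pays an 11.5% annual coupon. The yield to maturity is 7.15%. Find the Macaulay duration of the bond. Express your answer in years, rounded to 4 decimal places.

Periodic yield y = 0.0715. Discount each cash flow and weight by its year:
  t   CF        PV=CF/(1+0.0715)^t    t·PV
  1       230.00       214.6524       214.6524
  2       230.00       200.3288       400.6577
  3       230.00       186.9611       560.8834
  4     2,230.00     1,691.7499     6,766.9996
  Σ                  2,293.6922     7,943.1930
Price P = Σ PV = 2,293.6922.
Macaulay duration = Σ(t·PV) / P = 7,943.1930 / 2,293.6922 = 3.46306 years.

3.4631 years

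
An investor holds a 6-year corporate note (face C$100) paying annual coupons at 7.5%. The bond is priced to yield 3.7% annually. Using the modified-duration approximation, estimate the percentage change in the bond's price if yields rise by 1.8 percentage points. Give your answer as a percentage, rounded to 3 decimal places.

Periodic yield y = 0.037. Modified duration first:
  t   CF        PV=CF/(1+0.037)^t    t·PV
  1         7.50         7.2324         7.2324
  2         7.50         6.9744        13.9487
  3         7.50         6.7255        20.1765
  4         7.50         6.4855        25.9422
  5         7.50         6.2541        31.2707
  6       107.50        86.4442       518.6653
  Σ                    120.1162       617.2358
P = 120.1162; D_Mac = 5.13866 yrs; D_mod = 5.13866/(1+0.037) = 4.95531 yrs.
ΔP/P ≈ -D_mod · Δy = -4.95531 × (+0.018) = -0.089196 = -8.9196%.

-8.920%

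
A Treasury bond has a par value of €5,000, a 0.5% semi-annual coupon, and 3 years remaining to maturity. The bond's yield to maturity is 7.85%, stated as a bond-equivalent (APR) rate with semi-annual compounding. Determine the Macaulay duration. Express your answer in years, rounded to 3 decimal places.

2.979 years

Periodic yield y = 0.03925. Discount each cash flow and weight by its period:
  t   CF        PV=CF/(1+0.03925)^t    t·PV
  1        12.50        12.0279        12.0279
  2        12.50        11.5736        23.1473
  3        12.50        11.1365        33.4096
  4        12.50        10.7159        42.8637
  5        12.50        10.3112        51.5561
  6     5,012.50     3,978.6358    23,871.8148
  Σ                  4,034.4010    24,034.8194
Price P = Σ PV = 4,034.4010.
Macaulay duration = Σ(t·PV) / P = 24,034.8194 / 4,034.4010 = 5.95747 half-year periods.
In years: 5.95747 / 2 = 2.97873 years.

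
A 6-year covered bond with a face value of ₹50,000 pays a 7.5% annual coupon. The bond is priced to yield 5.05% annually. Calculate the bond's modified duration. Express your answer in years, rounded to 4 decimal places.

Periodic yield y = 0.0505. First find Macaulay duration:
  t   CF        PV=CF/(1+0.0505)^t    t·PV
  1     3,750.00     3,569.7287     3,569.7287
  2     3,750.00     3,398.1235     6,796.2469
  3     3,750.00     3,234.7677     9,704.3031
  4     3,750.00     3,079.2648    12,317.0593
  5     3,750.00     2,931.2373    14,656.1867
  6    53,750.00    39,994.6710   239,968.0257
  Σ                 56,207.7930   287,011.5505
P = 56,207.7930; Macaulay duration = 287,011.5505 / 56,207.7930 = 5.10626 years.
Modified duration = D_Mac / (1 + y) = 5.10626 / 1.0505 = 4.86079 years.

4.8608 years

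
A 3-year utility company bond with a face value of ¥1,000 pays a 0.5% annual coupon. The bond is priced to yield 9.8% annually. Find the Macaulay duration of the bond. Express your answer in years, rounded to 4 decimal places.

2.9827 years

Periodic yield y = 0.098. Discount each cash flow and weight by its year:
  t   CF        PV=CF/(1+0.098)^t    t·PV
  1         5.00         4.5537         4.5537
  2         5.00         4.1473         8.2946
  3     1,005.00       759.2050     2,277.6149
  Σ                    767.9060     2,290.4632
Price P = Σ PV = 767.9060.
Macaulay duration = Σ(t·PV) / P = 2,290.4632 / 767.9060 = 2.98274 years.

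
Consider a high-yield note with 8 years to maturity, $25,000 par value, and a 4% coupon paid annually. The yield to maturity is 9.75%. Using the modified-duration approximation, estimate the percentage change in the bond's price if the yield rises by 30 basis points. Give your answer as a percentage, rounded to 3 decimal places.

Periodic yield y = 0.0975. Modified duration first:
  t   CF        PV=CF/(1+0.0975)^t    t·PV
  1     1,000.00       911.1617       911.1617
  2     1,000.00       830.2157     1,660.4314
  3     1,000.00       756.4608     2,269.3823
  4     1,000.00       689.2581     2,757.0324
  5     1,000.00       628.0256     3,140.1281
  6     1,000.00       572.2329     3,433.3974
  7     1,000.00       521.3967     3,649.7771
  8    26,000.00    12,351.9953    98,815.9622
  Σ                 17,260.7468   116,637.2726
P = 17,260.7468; D_Mac = 6.75737 yrs; D_mod = 6.75737/(1+0.0975) = 6.15706 yrs.
ΔP/P ≈ -D_mod · Δy = -6.15706 × (+0.003) = -0.018471 = -1.8471%.

-1.847%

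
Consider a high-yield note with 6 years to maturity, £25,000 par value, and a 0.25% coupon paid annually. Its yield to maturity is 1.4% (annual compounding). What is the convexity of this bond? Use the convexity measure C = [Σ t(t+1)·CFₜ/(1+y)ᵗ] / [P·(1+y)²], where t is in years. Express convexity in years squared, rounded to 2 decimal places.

With y = 0.014:
  t   CF        PV=CF/(1+0.014)^t    t·PV        t(t+1)·PV
  1        62.50        61.6371        61.6371         123.2742
  2        62.50        60.7861       121.5722         364.7165
  3        62.50        59.9468       179.8405         719.3618
  4        62.50        59.1192       236.4766       1,182.3830
  5        62.50        58.3029       291.5146       1,749.0873
  6    25,062.50    23,056.6740   138,340.0443     968,380.3100
  Σ                 23,356.4661   139,231.0851     972,519.1328
P = 23,356.4661.
Convexity = Σ t(t+1)·PV / [P·(1+y)²] = 972,519.1328 / (23,356.4661 × 1.028196) = 40.49628.

40.50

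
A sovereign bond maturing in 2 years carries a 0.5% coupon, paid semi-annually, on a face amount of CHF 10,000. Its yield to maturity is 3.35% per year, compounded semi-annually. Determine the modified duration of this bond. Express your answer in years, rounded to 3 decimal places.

1.959 years

Periodic yield y = 0.01675. First find Macaulay duration:
  t   CF        PV=CF/(1+0.01675)^t    t·PV
  1        25.00        24.5881        24.5881
  2        25.00        24.1831        48.3662
  3        25.00        23.7847        71.3541
  4    10,025.00     9,380.5361    37,522.1442
  Σ                  9,453.0920    37,666.4526
P = 9,453.0920; Macaulay duration = 37,666.4526 / 9,453.0920 = 3.98456 half-year periods = 1.99228 years.
Modified duration = D_Mac / (1 + y) = 1.99228 / 1.01675 = 1.95946 years.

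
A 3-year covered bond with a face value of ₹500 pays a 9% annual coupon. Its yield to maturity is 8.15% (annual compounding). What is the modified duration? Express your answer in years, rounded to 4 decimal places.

Periodic yield y = 0.0815. First find Macaulay duration:
  t   CF        PV=CF/(1+0.0815)^t    t·PV
  1        45.00        41.6089        41.6089
  2        45.00        38.4733        76.9466
  3       545.00       430.8409     1,292.5227
  Σ                    510.9231     1,411.0782
P = 510.9231; Macaulay duration = 1,411.0782 / 510.9231 = 2.76182 years.
Modified duration = D_Mac / (1 + y) = 2.76182 / 1.0815 = 2.55370 years.

2.5537 years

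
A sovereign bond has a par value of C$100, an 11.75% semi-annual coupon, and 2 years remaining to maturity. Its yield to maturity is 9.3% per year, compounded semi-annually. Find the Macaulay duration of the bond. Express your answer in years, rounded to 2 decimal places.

1.84 years

Periodic yield y = 0.0465. Discount each cash flow and weight by its period:
  t   CF        PV=CF/(1+0.0465)^t    t·PV
  1        5.875         5.6140         5.6140
  2        5.875         5.3645        10.7290
  3        5.875         5.1261        15.3784
  4      105.875        88.2747       353.0990
  Σ                    104.3793       384.8204
Price P = Σ PV = 104.3793.
Macaulay duration = Σ(t·PV) / P = 384.8204 / 104.3793 = 3.68675 half-year periods.
In years: 3.68675 / 2 = 1.84337 years.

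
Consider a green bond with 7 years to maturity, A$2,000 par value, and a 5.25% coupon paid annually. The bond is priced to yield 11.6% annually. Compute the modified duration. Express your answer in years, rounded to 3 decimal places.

Periodic yield y = 0.116. First find Macaulay duration:
  t   CF        PV=CF/(1+0.116)^t    t·PV
  1       105.00        94.0860        94.0860
  2       105.00        84.3065       168.6129
  3       105.00        75.5434       226.6303
  4       105.00        67.6912       270.7650
  5       105.00        60.6552       303.2762
  6       105.00        54.3506       326.1034
  7     2,105.00       976.3437     6,834.4061
  Σ                  1,412.9767     8,223.8799
P = 1,412.9767; Macaulay duration = 8,223.8799 / 1,412.9767 = 5.82025 years.
Modified duration = D_Mac / (1 + y) = 5.82025 / 1.116 = 5.21528 years.

5.215 years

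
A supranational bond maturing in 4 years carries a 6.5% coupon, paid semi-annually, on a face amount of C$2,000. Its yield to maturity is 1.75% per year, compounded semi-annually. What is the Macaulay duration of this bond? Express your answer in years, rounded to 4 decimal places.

3.6252 years

Periodic yield y = 0.00875. Discount each cash flow and weight by its period:
  t   CF        PV=CF/(1+0.00875)^t    t·PV
  1        65.00        64.4362        64.4362
  2        65.00        63.8773       127.7545
  3        65.00        63.3232       189.9695
  4        65.00        62.7739       251.0956
  5        65.00        62.2294       311.1470
  6        65.00        61.6896       370.1377
  7        65.00        61.1545       428.0816
  8     2,065.00     1,925.9796    15,407.8365
  Σ                  2,365.4636    17,150.4587
Price P = Σ PV = 2,365.4636.
Macaulay duration = Σ(t·PV) / P = 17,150.4587 / 2,365.4636 = 7.25036 half-year periods.
In years: 7.25036 / 2 = 3.62518 years.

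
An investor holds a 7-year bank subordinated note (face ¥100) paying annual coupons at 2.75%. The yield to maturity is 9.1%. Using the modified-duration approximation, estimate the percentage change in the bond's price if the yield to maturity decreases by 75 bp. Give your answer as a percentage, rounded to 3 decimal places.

Periodic yield y = 0.091. Modified duration first:
  t   CF        PV=CF/(1+0.091)^t    t·PV
  1         2.75         2.5206         2.5206
  2         2.75         2.3104         4.6208
  3         2.75         2.1177         6.3530
  4         2.75         1.9410         7.7641
  5         2.75         1.7791         8.8957
  6         2.75         1.6307         9.7844
  7       102.75        55.8481       390.9369
  Σ                     68.1477       430.8755
P = 68.1477; D_Mac = 6.32267 yrs; D_mod = 6.32267/(1+0.091) = 5.79530 yrs.
ΔP/P ≈ -D_mod · Δy = -5.79530 × (-0.0075) = +0.043465 = +4.3465%.

+4.346%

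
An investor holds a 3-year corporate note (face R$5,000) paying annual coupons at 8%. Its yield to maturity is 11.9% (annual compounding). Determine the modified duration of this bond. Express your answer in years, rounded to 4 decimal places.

2.4769 years

Periodic yield y = 0.119. First find Macaulay duration:
  t   CF        PV=CF/(1+0.119)^t    t·PV
  1       400.00       357.4620       357.4620
  2       400.00       319.4477       638.8955
  3     5,400.00     3,853.9271    11,561.7814
  Σ                  4,530.8369    12,558.1389
P = 4,530.8369; Macaulay duration = 12,558.1389 / 4,530.8369 = 2.77170 years.
Modified duration = D_Mac / (1 + y) = 2.77170 / 1.119 = 2.47695 years.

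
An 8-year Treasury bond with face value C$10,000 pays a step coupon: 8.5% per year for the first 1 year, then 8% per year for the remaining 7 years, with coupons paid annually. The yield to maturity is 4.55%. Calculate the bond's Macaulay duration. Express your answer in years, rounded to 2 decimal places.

6.38 years

Periodic yield y = 0.0455. Discount each cash flow and weight by its year:
  t   CF        PV=CF/(1+0.0455)^t    t·PV
  1       850.00       813.0081       813.0081
  2       800.00       731.8834     1,463.7669
  3       800.00       700.0320     2,100.0959
  4       800.00       669.5667     2,678.2668
  5       800.00       640.4272     3,202.1362
  6       800.00       612.5560     3,675.3357
  7       800.00       585.8976     4,101.2833
  8    10,800.00     7,565.3924    60,523.1391
  Σ                 12,318.7634    78,557.0320
Price P = Σ PV = 12,318.7634.
Macaulay duration = Σ(t·PV) / P = 78,557.0320 / 12,318.7634 = 6.37702 years.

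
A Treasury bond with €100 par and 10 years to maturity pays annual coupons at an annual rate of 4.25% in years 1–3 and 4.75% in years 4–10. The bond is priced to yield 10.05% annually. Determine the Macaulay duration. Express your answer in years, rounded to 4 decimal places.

7.8313 years

Periodic yield y = 0.1005. Discount each cash flow and weight by its year:
  t   CF        PV=CF/(1+0.1005)^t    t·PV
  1         4.25         3.8619         3.8619
  2         4.25         3.5092         7.0184
  3         4.25         3.1887         9.5662
  4         4.75         3.2384        12.9537
  5         4.75         2.9427        14.7134
  6         4.75         2.6740        16.0437
  7         4.75         2.4298        17.0083
  8         4.75         2.2079        17.6629
  9         4.75         2.0062        18.0562
  10      104.75        40.2025       402.0255
  Σ                     66.2613       518.9102
Price P = Σ PV = 66.2613.
Macaulay duration = Σ(t·PV) / P = 518.9102 / 66.2613 = 7.83127 years.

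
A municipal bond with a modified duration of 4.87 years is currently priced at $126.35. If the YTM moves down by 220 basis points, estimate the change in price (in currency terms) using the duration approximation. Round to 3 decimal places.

Duration approximation: ΔP/P ≈ -D_mod · Δy = -4.87 × (-0.022) = +0.107140.
ΔP ≈ 126.35 × (+0.107140) = +13.537139.

+$13.537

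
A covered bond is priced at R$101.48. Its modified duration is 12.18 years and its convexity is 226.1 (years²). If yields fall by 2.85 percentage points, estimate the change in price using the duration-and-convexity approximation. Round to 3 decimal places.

Duration effect: -D_mod·Δy = -12.18 × (-0.0285) = +0.347130
Convexity effect: ½·C·(Δy)² = 0.5 × 226.1 × (-0.0285)² = +0.0918248625
ΔP/P ≈ +0.347130 + 0.0918248625 = +0.4389548625
ΔP ≈ 101.48 × (+0.4389548625) = +44.5451394465.

+R$44.545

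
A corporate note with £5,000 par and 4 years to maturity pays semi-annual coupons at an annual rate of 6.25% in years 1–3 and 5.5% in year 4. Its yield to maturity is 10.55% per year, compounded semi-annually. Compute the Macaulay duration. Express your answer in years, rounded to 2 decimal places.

3.56 years

Periodic yield y = 0.05275. Discount each cash flow and weight by its period:
  t   CF        PV=CF/(1+0.05275)^t    t·PV
  1       156.25       148.4208       148.4208
  2       156.25       140.9839       281.9678
  3       156.25       133.9196       401.7589
  4       156.25       127.2093       508.8374
  5       156.25       120.8353       604.1764
  6       156.25       114.7806       688.6837
  7       137.50        95.9458       671.6206
  8     5,137.50     3,405.2565    27,242.0522
  Σ                  4,287.3519    30,547.5178
Price P = Σ PV = 4,287.3519.
Macaulay duration = Σ(t·PV) / P = 30,547.5178 / 4,287.3519 = 7.12503 half-year periods.
In years: 7.12503 / 2 = 3.56252 years.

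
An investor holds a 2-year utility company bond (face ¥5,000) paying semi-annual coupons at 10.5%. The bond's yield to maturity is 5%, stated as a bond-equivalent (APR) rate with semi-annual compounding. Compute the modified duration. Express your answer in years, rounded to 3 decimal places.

Periodic yield y = 0.025. First find Macaulay duration:
  t   CF        PV=CF/(1+0.025)^t    t·PV
  1       262.50       256.0976       256.0976
  2       262.50       249.8513       499.7026
  3       262.50       243.7573       731.2720
  4     5,262.50     4,767.5653    19,070.2611
  Σ                  5,517.2715    20,557.3332
P = 5,517.2715; Macaulay duration = 20,557.3332 / 5,517.2715 = 3.72600 half-year periods = 1.86300 years.
Modified duration = D_Mac / (1 + y) = 1.86300 / 1.025 = 1.81756 years.

1.818 years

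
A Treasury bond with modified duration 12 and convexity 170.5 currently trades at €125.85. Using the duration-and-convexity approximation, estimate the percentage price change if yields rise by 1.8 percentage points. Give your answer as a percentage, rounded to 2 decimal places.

-18.84%

Duration effect: -D_mod·Δy = -12 × (+0.018) = -0.216000
Convexity effect: ½·C·(Δy)² = 0.5 × 170.5 × (0.018)² = +0.0276210
ΔP/P ≈ -0.216000 + 0.0276210 = -0.188379
= -18.8379%.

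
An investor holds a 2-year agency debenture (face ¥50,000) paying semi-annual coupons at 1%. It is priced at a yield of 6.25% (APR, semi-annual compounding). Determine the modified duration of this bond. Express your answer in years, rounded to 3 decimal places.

1.924 years

Periodic yield y = 0.03125. First find Macaulay duration:
  t   CF        PV=CF/(1+0.03125)^t    t·PV
  1       250.00       242.4242       242.4242
  2       250.00       235.0781       470.1561
  3       250.00       227.9545       683.8634
  4    50,250.00    44,430.3997   177,721.5987
  Σ                 45,135.8564   179,118.0424
P = 45,135.8564; Macaulay duration = 179,118.0424 / 45,135.8564 = 3.96842 half-year periods = 1.98421 years.
Modified duration = D_Mac / (1 + y) = 1.98421 / 1.03125 = 1.92408 years.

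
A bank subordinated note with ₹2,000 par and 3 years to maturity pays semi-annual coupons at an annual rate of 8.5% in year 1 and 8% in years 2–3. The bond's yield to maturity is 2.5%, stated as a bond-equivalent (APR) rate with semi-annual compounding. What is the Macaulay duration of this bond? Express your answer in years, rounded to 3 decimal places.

Periodic yield y = 0.0125. Discount each cash flow and weight by its period:
  t   CF        PV=CF/(1+0.0125)^t    t·PV
  1        85.00        83.9506        83.9506
  2        85.00        82.9142       165.8284
  3        80.00        77.0735       231.2204
  4        80.00        76.1219       304.4878
  5        80.00        75.1822       375.9108
  6     2,080.00     1,930.6037    11,583.6225
  Σ                  2,325.8461    12,745.0204
Price P = Σ PV = 2,325.8461.
Macaulay duration = Σ(t·PV) / P = 12,745.0204 / 2,325.8461 = 5.47974 half-year periods.
In years: 5.47974 / 2 = 2.73987 years.

2.740 years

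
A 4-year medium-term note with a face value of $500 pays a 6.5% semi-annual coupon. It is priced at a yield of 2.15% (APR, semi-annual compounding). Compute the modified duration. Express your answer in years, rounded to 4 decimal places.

3.5835 years

Periodic yield y = 0.01075. First find Macaulay duration:
  t   CF        PV=CF/(1+0.01075)^t    t·PV
  1        16.25        16.0772        16.0772
  2        16.25        15.9062        31.8124
  3        16.25        15.7370        47.2110
  4        16.25        15.5696        62.2785
  5        16.25        15.4040        77.0202
  6        16.25        15.2402        91.4412
  7        16.25        15.0781       105.5468
  8       516.25       473.9255     3,791.4039
  Σ                    582.9378     4,222.7912
P = 582.9378; Macaulay duration = 4,222.7912 / 582.9378 = 7.24398 half-year periods = 3.62199 years.
Modified duration = D_Mac / (1 + y) = 3.62199 / 1.01075 = 3.58347 years.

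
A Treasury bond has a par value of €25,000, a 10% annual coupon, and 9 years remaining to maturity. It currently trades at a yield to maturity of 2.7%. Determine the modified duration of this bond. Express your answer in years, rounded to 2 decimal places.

6.73 years

Periodic yield y = 0.027. First find Macaulay duration:
  t   CF        PV=CF/(1+0.027)^t    t·PV
  1     2,500.00     2,434.2746     2,434.2746
  2     2,500.00     2,370.2771     4,740.5542
  3     2,500.00     2,307.9621     6,923.8864
  4     2,500.00     2,247.2854     8,989.1417
  5     2,500.00     2,188.2039    10,941.0196
  6     2,500.00     2,130.6757    12,784.0540
  7     2,500.00     2,074.6599    14,522.6190
  8     2,500.00     2,020.1167    16,160.9336
  9    27,500.00    21,637.0825   194,733.7427
  Σ                 39,410.5379   272,230.2258
P = 39,410.5379; Macaulay duration = 272,230.2258 / 39,410.5379 = 6.90755 years.
Modified duration = D_Mac / (1 + y) = 6.90755 / 1.027 = 6.72595 years.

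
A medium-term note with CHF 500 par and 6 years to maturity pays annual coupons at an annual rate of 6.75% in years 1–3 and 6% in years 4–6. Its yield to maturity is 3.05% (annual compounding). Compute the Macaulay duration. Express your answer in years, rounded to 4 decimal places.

Periodic yield y = 0.0305. Discount each cash flow and weight by its year:
  t   CF        PV=CF/(1+0.0305)^t    t·PV
  1        33.75        32.7511        32.7511
  2        33.75        31.7817        63.5635
  3        33.75        30.8411        92.5233
  4        30.00        26.6029       106.4117
  5        30.00        25.8155       129.0777
  6       530.00       442.5760     2,655.4562
  Σ                    590.3684     3,079.7835
Price P = Σ PV = 590.3684.
Macaulay duration = Σ(t·PV) / P = 3,079.7835 / 590.3684 = 5.21671 years.

5.2167 years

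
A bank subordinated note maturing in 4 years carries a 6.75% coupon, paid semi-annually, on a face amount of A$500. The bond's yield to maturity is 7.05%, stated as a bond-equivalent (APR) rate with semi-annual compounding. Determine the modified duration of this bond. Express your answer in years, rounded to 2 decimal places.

3.45 years

Periodic yield y = 0.03525. First find Macaulay duration:
  t   CF        PV=CF/(1+0.03525)^t    t·PV
  1       16.875        16.3004        16.3004
  2       16.875        15.7454        31.4908
  3       16.875        15.2093        45.6278
  4       16.875        14.6914        58.7656
  5       16.875        14.1911        70.9557
  6       16.875        13.7079        82.2477
  7       16.875        13.2412        92.6883
  8      516.875       391.7632     3,134.1054
  Σ                    494.8499     3,532.1817
P = 494.8499; Macaulay duration = 3,532.1817 / 494.8499 = 7.13788 half-year periods = 3.56894 years.
Modified duration = D_Mac / (1 + y) = 3.56894 / 1.03525 = 3.44742 years.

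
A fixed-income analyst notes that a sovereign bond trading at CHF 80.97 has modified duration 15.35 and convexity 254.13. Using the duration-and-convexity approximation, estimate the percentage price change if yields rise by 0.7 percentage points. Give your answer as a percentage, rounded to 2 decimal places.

Duration effect: -D_mod·Δy = -15.35 × (+0.007) = -0.107450
Convexity effect: ½·C·(Δy)² = 0.5 × 254.13 × (0.007)² = +0.006226185
ΔP/P ≈ -0.107450 + 0.006226185 = -0.101223815
= -10.1223815%.

-10.12%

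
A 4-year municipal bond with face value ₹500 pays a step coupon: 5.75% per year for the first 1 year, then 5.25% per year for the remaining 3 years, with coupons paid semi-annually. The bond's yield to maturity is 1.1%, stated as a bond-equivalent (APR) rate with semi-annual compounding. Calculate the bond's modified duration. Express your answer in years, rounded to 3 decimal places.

Periodic yield y = 0.0055. First find Macaulay duration:
  t   CF        PV=CF/(1+0.0055)^t    t·PV
  1       14.375        14.2964        14.2964
  2       14.375        14.2182        28.4363
  3       13.125        12.9108        38.7324
  4       13.125        12.8402        51.3607
  5       13.125        12.7699        63.8497
  6       13.125        12.7001        76.2006
  7       13.125        12.6306        88.4144
  8      513.125       491.0962     3,928.7696
  Σ                    583.4624     4,290.0601
P = 583.4624; Macaulay duration = 4,290.0601 / 583.4624 = 7.35276 half-year periods = 3.67638 years.
Modified duration = D_Mac / (1 + y) = 3.67638 / 1.0055 = 3.65627 years.

3.656 years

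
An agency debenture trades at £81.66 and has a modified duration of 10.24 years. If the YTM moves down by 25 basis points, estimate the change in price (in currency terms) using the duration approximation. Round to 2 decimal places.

+£2.09

Duration approximation: ΔP/P ≈ -D_mod · Δy = -10.24 × (-0.0025) = +0.025600.
ΔP ≈ 81.66 × (+0.025600) = +2.090496.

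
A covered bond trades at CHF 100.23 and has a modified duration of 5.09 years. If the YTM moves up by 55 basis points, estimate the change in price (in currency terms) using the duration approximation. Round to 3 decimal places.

Duration approximation: ΔP/P ≈ -D_mod · Δy = -5.09 × (+0.0055) = -0.027995.
ΔP ≈ 100.23 × (-0.027995) = -2.80593885.

-CHF 2.806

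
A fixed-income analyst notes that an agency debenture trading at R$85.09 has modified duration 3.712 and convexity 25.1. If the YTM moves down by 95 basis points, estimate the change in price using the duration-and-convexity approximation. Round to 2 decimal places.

Duration effect: -D_mod·Δy = -3.712 × (-0.0095) = +0.035264
Convexity effect: ½·C·(Δy)² = 0.5 × 25.1 × (-0.0095)² = +0.0011326375
ΔP/P ≈ +0.035264 + 0.0011326375 = +0.0363966375
ΔP ≈ 85.09 × (+0.0363966375) = +3.096989884875.

+R$3.10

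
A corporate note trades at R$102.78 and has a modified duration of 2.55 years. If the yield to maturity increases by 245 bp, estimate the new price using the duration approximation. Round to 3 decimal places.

Duration approximation: ΔP/P ≈ -D_mod · Δy = -2.55 × (+0.0245) = -0.062475.
New price ≈ 102.78 × (1 - 0.062475) = 96.3588195.

R$96.359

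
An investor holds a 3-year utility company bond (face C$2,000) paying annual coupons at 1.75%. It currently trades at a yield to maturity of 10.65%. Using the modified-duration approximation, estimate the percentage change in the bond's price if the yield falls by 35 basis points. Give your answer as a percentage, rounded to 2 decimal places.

Periodic yield y = 0.1065. Modified duration first:
  t   CF        PV=CF/(1+0.1065)^t    t·PV
  1        35.00        31.6313        31.6313
  2        35.00        28.5868        57.1736
  3     2,035.00     1,502.1391     4,506.4174
  Σ                  1,562.3572     4,595.2222
P = 1,562.3572; D_Mac = 2.94121 yrs; D_mod = 2.94121/(1+0.1065) = 2.65812 yrs.
ΔP/P ≈ -D_mod · Δy = -2.65812 × (-0.0035) = +0.009303 = +0.9303%.

+0.93%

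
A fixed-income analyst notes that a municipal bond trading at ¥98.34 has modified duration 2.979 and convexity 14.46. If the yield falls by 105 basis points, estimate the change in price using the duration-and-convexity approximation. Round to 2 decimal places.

+¥3.15

Duration effect: -D_mod·Δy = -2.979 × (-0.0105) = +0.0312795
Convexity effect: ½·C·(Δy)² = 0.5 × 14.46 × (-0.0105)² = +0.0007971075
ΔP/P ≈ +0.0312795 + 0.0007971075 = +0.0320766075
ΔP ≈ 98.34 × (+0.0320766075) = +3.15441358155.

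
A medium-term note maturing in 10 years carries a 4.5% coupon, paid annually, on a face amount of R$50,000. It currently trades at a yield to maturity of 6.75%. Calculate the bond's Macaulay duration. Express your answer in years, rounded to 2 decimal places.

8.08 years

Periodic yield y = 0.0675. Discount each cash flow and weight by its year:
  t   CF        PV=CF/(1+0.0675)^t    t·PV
  1     2,250.00     2,107.7283     2,107.7283
  2     2,250.00     1,974.4528     3,948.9055
  3     2,250.00     1,849.6045     5,548.8134
  4     2,250.00     1,732.6506     6,930.6022
  5     2,250.00     1,623.0919     8,115.4593
  6     2,250.00     1,520.4608     9,122.7646
  7     2,250.00     1,424.3192     9,970.2345
  8     2,250.00     1,334.2569    10,674.0550
  9     2,250.00     1,249.8893    11,249.0041
  10   52,250.00    27,189.8905   271,898.9045
  Σ                 42,006.3446   339,566.4715
Price P = Σ PV = 42,006.3446.
Macaulay duration = Σ(t·PV) / P = 339,566.4715 / 42,006.3446 = 8.08369 years.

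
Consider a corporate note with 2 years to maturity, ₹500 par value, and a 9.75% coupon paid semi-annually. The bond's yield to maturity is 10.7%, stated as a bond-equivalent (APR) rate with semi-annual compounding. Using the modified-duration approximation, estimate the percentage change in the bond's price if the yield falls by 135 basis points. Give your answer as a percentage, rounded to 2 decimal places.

+2.39%

Periodic yield y = 0.0535. Modified duration first:
  t   CF        PV=CF/(1+0.0535)^t    t·PV
  1       24.375        23.1372        23.1372
  2       24.375        21.9622        43.9244
  3       24.375        20.8469        62.5406
  4      524.375       425.7002     1,702.8007
  Σ                    491.6464     1,832.4028
P = 491.6464; D_Mac = 3.72707 half-year periods = 1.86354 yrs; D_mod = 1.86354/(1+0.0535) = 1.76890 yrs.
ΔP/P ≈ -D_mod · Δy = -1.76890 × (-0.0135) = +0.023880 = +2.3880%.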